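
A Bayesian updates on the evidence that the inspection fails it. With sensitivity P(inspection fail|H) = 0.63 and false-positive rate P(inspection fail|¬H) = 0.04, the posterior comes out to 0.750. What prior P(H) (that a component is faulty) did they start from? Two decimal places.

P(H) = 0.16

In odds form, posterior odds = prior odds × likelihood ratio, so prior odds = posterior odds ÷ LR.
Posterior odds = 0.750/(1−0.750) = 3.0000. LR = 0.63/0.04 = 15.7500.
Prior odds = 3.0000/15.7500 = 0.1905, so P(H) = 0.1905/(1+0.1905) ≈ 0.16.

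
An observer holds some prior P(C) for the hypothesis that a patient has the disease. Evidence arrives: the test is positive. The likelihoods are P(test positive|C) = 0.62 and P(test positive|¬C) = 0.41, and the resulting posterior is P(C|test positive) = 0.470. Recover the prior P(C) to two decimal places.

P(C) = 0.37

In odds form, posterior odds = prior odds × likelihood ratio, so prior odds = posterior odds ÷ LR.
Posterior odds = 0.470/(1−0.470) = 0.8868. LR = 0.62/0.41 = 1.5122.
Prior odds = 0.8868/1.5122 = 0.5864, so P(C) = 0.5864/(1+0.5864) ≈ 0.37.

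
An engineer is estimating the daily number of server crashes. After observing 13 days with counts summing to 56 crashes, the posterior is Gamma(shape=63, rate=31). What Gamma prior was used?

A Gamma(α, β) prior (rate parametrization) on a Poisson rate with n observations summing to S gives posterior Gamma(α+S, β+n).
So α = 63 − 56 = 7 and β = 31 − 13 = 18.

Gamma(shape=7, rate=18)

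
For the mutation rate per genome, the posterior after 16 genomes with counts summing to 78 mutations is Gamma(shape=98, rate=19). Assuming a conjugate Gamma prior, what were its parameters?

Gamma–Poisson conjugacy: posterior shape = α + Σxᵢ, posterior rate = β + n.
So α = 98 − 78 = 20 and β = 19 − 16 = 3.

Gamma(shape=20, rate=3)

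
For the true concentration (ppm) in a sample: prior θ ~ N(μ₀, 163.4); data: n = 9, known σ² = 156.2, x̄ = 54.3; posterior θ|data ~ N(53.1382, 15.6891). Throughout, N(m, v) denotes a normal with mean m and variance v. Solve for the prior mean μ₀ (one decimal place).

With known observation variance, the Normal–Normal posterior has precision τ_n = τ₀ + n/σ² and mean μ_n = (τ₀μ₀ + (n/σ²)x̄)/τ_n.
Here τ₀ = 1/163.4 = 0.006120 and τ_data = 9/156.2 = 0.057618, so τ_n = 0.063738.
Rearranging for μ₀: μ₀ = (μ_n·τ_n − τ_data·x̄)/τ₀ = (53.1382·0.063738 − 0.057618·54.3) / 0.006120 = 0.258265/0.006120 ≈ 42.2.

μ₀ = 42.2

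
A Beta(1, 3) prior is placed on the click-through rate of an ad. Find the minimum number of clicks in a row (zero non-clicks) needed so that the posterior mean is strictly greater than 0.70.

After k clicks and 0 non-clicks the posterior is Beta(1+k, 3), with mean (1+k)/(1+3+k).
Set (1+k)/(4+k) > 0.70 and solve: k > (0.70·4 − 1)/(1 − 0.70) = 6.000.
The smallest integer exceeding 6.000 is 7.

k = 7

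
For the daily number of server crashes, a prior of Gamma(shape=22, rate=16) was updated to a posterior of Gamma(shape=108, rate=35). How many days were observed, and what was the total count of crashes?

n = 19 days with total 86 crashes

Gamma–Poisson conjugacy: posterior shape = α + Σxᵢ, posterior rate = β + n.
Matching: Σxᵢ = 108 − 22 = 86 and n = 35 − 16 = 19.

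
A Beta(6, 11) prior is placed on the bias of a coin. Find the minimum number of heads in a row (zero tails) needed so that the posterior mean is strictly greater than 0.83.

k = 48

After k heads and 0 tails the posterior is Beta(6+k, 11), with mean (6+k)/(6+11+k).
Set (6+k)/(17+k) > 0.83 and solve: k > (0.83·17 − 6)/(1 − 0.83) = 47.706.
The smallest integer exceeding 47.706 is 48.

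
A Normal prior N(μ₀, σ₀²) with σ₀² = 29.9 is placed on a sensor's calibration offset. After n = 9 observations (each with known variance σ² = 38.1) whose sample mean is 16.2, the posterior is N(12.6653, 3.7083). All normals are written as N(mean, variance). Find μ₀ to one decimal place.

The posterior mean is a precision-weighted average: μ_n = (τ₀μ₀ + τ_data·x̄)/(τ₀+τ_data), with τ₀=1/σ₀² and τ_data=n/σ².
Here τ₀ = 1/29.9 = 0.033445 and τ_data = 9/38.1 = 0.236220, so τ_n = 0.269665.
Rearranging for μ₀: μ₀ = (μ_n·τ_n − τ_data·x̄)/τ₀ = (12.6653·0.269665 − 0.236220·16.2) / 0.033445 = -0.411376/0.033445 ≈ -12.3.

μ₀ = -12.3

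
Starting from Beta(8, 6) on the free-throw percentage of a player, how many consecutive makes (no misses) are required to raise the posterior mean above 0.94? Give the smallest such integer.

k = 87

After k makes and 0 misses the posterior is Beta(8+k, 6), with mean (8+k)/(8+6+k).
Set (8+k)/(14+k) > 0.94 and solve: k > (0.94·14 − 8)/(1 − 0.94) = 86.000.
The smallest integer exceeding 86.000 is 87, and checking k=87: (95)/(101) = 0.9406 > 0.94.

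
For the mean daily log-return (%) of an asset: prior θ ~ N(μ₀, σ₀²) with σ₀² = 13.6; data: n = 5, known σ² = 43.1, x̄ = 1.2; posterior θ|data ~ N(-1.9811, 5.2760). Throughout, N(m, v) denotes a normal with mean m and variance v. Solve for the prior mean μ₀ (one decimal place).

The posterior mean is a precision-weighted average: μ_n = (τ₀μ₀ + τ_data·x̄)/(τ₀+τ_data), with τ₀=1/σ₀² and τ_data=n/σ².
Here τ₀ = 1/13.6 = 0.073529 and τ_data = 5/43.1 = 0.116009, so τ_n = 0.189538.
Rearranging for μ₀: μ₀ = (μ_n·τ_n − τ_data·x̄)/τ₀ = (-1.9811·0.189538 − 0.116009·1.2) / 0.073529 = -0.514705/0.073529 ≈ -7.0.

μ₀ = -7.0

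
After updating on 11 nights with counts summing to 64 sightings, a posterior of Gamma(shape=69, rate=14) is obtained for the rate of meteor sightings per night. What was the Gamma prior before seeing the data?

Gamma(shape=5, rate=3)

Gamma–Poisson conjugacy: posterior shape = α + Σxᵢ, posterior rate = β + n.
So α = 69 − 64 = 5 and β = 14 − 11 = 3.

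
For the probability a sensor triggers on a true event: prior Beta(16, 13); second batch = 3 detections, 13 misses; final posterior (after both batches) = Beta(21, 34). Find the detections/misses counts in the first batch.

Because Beta–binomial updating is additive in the counts, the combined data contributed (α_post−α_prior, β_post−β_prior) successes and failures.
Total across both batches: 21−16=5 detections, 34−13=21 misses.
Subtract the second batch: 5−3=2 detections and 21−13=8 misses.

2 detections and 8 misses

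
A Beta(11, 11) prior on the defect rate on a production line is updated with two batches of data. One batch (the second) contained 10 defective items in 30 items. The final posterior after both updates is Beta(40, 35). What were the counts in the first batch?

19 defective items and 4 good items

Because Beta–binomial updating is additive in the counts, the combined data contributed (α_post−α_prior, β_post−β_prior) successes and failures.
Total across both batches: 40−11=29 defective items, 35−11=24 good items.
Subtract the second batch: 29−10=19 defective items and 24−20=4 good items.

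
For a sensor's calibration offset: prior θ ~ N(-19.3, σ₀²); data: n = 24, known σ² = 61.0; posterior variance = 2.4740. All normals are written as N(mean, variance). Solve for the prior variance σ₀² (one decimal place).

For the Normal–Normal model with known σ², precisions add: τ_n = τ₀ + n/σ².
So 1/σ₀² = 1/2.4740 − 24/61.0 = 0.404204 − 0.393443 = 0.010761.
Hence σ₀² = 1/0.010761 ≈ 92.9.

σ₀² = 92.9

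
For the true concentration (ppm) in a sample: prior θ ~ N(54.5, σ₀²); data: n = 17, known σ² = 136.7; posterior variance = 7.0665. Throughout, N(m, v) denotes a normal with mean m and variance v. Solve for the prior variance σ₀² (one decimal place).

σ₀² = 58.3

For the Normal–Normal model with known σ², precisions add: τ_n = τ₀ + n/σ².
So 1/σ₀² = 1/7.0665 − 17/136.7 = 0.141513 − 0.124360 = 0.017153.
Hence σ₀² = 1/0.017153 ≈ 58.3.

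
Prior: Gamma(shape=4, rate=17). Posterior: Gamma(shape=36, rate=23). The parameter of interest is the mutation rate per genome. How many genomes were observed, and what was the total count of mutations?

n = 6 genomes with total 32 mutations

Gamma–Poisson conjugacy: posterior shape = α + Σxᵢ, posterior rate = β + n.
Matching: Σxᵢ = 36 − 4 = 32 and n = 23 − 17 = 6.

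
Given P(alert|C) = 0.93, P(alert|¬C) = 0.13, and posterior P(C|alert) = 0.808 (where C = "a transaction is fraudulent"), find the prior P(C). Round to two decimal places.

P(C) = 0.37

In odds form, posterior odds = prior odds × likelihood ratio, so prior odds = posterior odds ÷ LR.
Posterior odds = 0.808/(1−0.808) = 4.2083. LR = 0.93/0.13 = 7.1538.
Prior odds = 4.2083/7.1538 = 0.5883, so P(C) = 0.5883/(1+0.5883) ≈ 0.37.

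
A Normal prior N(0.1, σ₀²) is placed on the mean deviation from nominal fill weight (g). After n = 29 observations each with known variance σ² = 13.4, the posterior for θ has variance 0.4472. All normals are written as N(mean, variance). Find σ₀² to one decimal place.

Posterior precision equals prior precision plus data precision: 1/σ_n² = 1/σ₀² + n/σ².
So 1/σ₀² = 1/0.4472 − 29/13.4 = 2.236136 − 2.164179 = 0.071957.
Hence σ₀² = 1/0.071957 ≈ 13.9.

σ₀² = 13.9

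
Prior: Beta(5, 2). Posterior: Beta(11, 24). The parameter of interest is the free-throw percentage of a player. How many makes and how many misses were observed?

6 makes and 22 misses

A Beta(α, β) prior with s successes and f failures in binomial data gives a Beta(α+s, β+f) posterior.
Match parameters: s=11−5=6, f=24−2=22.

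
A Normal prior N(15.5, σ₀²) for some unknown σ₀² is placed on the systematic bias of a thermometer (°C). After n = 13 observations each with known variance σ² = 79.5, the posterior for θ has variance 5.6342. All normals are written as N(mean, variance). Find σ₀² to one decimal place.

For the Normal–Normal model with known σ², precisions add: τ_n = τ₀ + n/σ².
So 1/σ₀² = 1/5.6342 − 13/79.5 = 0.177487 − 0.163522 = 0.013965.
Hence σ₀² = 1/0.013965 ≈ 71.6.

σ₀² = 71.6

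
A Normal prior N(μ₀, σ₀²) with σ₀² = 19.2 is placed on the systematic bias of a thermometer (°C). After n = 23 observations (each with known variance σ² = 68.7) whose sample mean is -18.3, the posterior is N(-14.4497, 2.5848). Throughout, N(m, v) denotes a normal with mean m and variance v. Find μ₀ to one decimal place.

μ₀ = 10.3

With known observation variance, the Normal–Normal posterior has precision τ_n = τ₀ + n/σ² and mean μ_n = (τ₀μ₀ + (n/σ²)x̄)/τ_n.
Here τ₀ = 1/19.2 = 0.052083 and τ_data = 23/68.7 = 0.334789, so τ_n = 0.386872.
Rearranging for μ₀: μ₀ = (μ_n·τ_n − τ_data·x̄)/τ₀ = (-14.4497·0.386872 − 0.334789·-18.3) / 0.052083 = 0.536454/0.052083 ≈ 10.3.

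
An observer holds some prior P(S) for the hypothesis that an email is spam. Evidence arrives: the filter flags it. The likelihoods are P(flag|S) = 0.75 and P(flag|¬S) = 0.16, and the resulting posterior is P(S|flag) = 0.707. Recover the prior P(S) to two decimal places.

P(S) = 0.34

In odds form, posterior odds = prior odds × likelihood ratio, so prior odds = posterior odds ÷ LR.
Posterior odds = 0.707/(1−0.707) = 2.4130. LR = 0.75/0.16 = 4.6875.
Prior odds = 2.4130/4.6875 = 0.5148, so P(S) = 0.5148/(1+0.5148) ≈ 0.34.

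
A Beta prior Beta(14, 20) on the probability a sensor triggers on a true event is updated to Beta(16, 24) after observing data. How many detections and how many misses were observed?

2 detections and 4 misses

A Beta(a, b) prior with s successes and f failures in binomial data gives a Beta(a+s, b+f) posterior.
Match parameters: s=16−14=2, f=24−20=4.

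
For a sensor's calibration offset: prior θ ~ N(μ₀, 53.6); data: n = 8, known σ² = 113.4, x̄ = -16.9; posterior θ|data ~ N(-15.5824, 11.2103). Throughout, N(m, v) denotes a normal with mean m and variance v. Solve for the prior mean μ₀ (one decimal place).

μ₀ = -10.6

With known observation variance, the Normal–Normal posterior has precision τ_n = τ₀ + n/σ² and mean μ_n = (τ₀μ₀ + (n/σ²)x̄)/τ_n.
Here τ₀ = 1/53.6 = 0.018657 and τ_data = 8/113.4 = 0.070547, so τ_n = 0.089204.
Rearranging for μ₀: μ₀ = (μ_n·τ_n − τ_data·x̄)/τ₀ = (-15.5824·0.089204 − 0.070547·-16.9) / 0.018657 = -0.197768/0.018657 ≈ -10.6.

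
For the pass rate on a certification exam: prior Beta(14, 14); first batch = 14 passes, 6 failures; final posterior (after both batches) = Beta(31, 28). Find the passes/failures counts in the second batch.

Sequential conjugate updates are equivalent to a single update on the pooled data, so total successes = posterior α − prior α and total failures = posterior β − prior β.
Total across both batches: 31−14=17 passes, 28−14=14 failures.
Subtract the first batch: 17−14=3 passes and 14−6=8 failures.

3 passes and 8 failures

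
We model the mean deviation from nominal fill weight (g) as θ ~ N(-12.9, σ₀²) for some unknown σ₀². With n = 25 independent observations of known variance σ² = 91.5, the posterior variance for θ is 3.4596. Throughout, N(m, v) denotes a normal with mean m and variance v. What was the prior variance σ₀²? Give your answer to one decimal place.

σ₀² = 63.2

Posterior precision equals prior precision plus data precision: 1/σ_n² = 1/σ₀² + n/σ².
So 1/σ₀² = 1/3.4596 − 25/91.5 = 0.289051 − 0.273224 = 0.015827.
Hence σ₀² = 1/0.015827 ≈ 63.2.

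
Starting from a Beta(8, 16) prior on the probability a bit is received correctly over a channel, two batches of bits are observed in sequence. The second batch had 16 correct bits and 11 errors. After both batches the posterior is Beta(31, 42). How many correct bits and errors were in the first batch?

Sequential conjugate updates are equivalent to a single update on the pooled data, so total successes = posterior α − prior α and total failures = posterior β − prior β.
Total across both batches: 31−8=23 correct bits, 42−16=26 errors.
Subtract the second batch: 23−16=7 correct bits and 26−11=15 errors.

7 correct bits and 15 errors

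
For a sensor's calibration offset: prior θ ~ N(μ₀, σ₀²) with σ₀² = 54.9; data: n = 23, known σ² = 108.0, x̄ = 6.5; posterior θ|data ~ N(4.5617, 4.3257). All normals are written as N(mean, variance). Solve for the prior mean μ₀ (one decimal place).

μ₀ = -18.1

With known observation variance, the Normal–Normal posterior has precision τ_n = τ₀ + n/σ² and mean μ_n = (τ₀μ₀ + (n/σ²)x̄)/τ_n.
Here τ₀ = 1/54.9 = 0.018215 and τ_data = 23/108.0 = 0.212963, so τ_n = 0.231178.
Rearranging for μ₀: μ₀ = (μ_n·τ_n − τ_data·x̄)/τ₀ = (4.5617·0.231178 − 0.212963·6.5) / 0.018215 = -0.329695/0.018215 ≈ -18.1.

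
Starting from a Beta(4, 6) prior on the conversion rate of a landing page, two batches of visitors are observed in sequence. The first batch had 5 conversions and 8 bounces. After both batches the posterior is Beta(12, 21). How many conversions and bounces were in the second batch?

3 conversions and 7 bounces

Because Beta–binomial updating is additive in the counts, the combined data contributed (α_post−α_prior, β_post−β_prior) successes and failures.
Total across both batches: 12−4=8 conversions, 21−6=15 bounces.
Subtract the first batch: 8−5=3 conversions and 15−8=7 bounces.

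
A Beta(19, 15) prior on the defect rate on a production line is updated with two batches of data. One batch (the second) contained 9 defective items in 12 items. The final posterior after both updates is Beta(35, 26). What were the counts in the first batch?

7 defective items and 8 good items

Because Beta–binomial updating is additive in the counts, the combined data contributed (α_post−α_prior, β_post−β_prior) successes and failures.
Total across both batches: 35−19=16 defective items, 26−15=11 good items.
Subtract the second batch: 16−9=7 defective items and 11−3=8 good items.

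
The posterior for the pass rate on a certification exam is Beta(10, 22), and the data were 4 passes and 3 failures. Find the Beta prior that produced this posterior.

Beta(6, 19)

Under Beta–binomial conjugacy the posterior parameters are (α+s, β+f).
Subtract the data counts: 10−4=6, 22−3=19.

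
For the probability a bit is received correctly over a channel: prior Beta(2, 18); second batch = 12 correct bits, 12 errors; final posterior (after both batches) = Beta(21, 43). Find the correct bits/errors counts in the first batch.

7 correct bits and 13 errors

Because Beta–binomial updating is additive in the counts, the combined data contributed (α_post−α_prior, β_post−β_prior) successes and failures.
Total across both batches: 21−2=19 correct bits, 43−18=25 errors.
Subtract the second batch: 19−12=7 correct bits and 25−12=13 errors.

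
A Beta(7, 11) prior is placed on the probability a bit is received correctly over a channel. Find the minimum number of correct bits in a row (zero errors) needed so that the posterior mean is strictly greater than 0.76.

k = 28

After k correct bits and 0 errors the posterior is Beta(7+k, 11), with mean (7+k)/(7+11+k).
Set (7+k)/(18+k) > 0.76 and solve: k > (0.76·18 − 7)/(1 − 0.76) = 27.833.
The smallest integer exceeding 27.833 is 28, and checking k=28: (35)/(46) = 0.7609 > 0.76.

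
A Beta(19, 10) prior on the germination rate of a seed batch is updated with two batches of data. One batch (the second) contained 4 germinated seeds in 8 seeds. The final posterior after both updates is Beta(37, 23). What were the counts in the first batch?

Sequential conjugate updates are equivalent to a single update on the pooled data, so total successes = posterior α − prior α and total failures = posterior β − prior β.
Total across both batches: 37−19=18 germinated seeds, 23−10=13 non-germinating seeds.
Subtract the second batch: 18−4=14 germinated seeds and 13−4=9 non-germinating seeds.

14 germinated seeds and 9 non-germinating seeds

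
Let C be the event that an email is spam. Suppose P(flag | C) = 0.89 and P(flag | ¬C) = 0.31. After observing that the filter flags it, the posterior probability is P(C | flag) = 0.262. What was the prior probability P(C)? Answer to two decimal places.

Bayes' rule in odds form gives O(C|E) = O(C)·[P(E|C)/P(E|¬C)], hence O(C) = O(C|E)/LR.
Posterior odds = 0.262/(1−0.262) = 0.3550. LR = 0.89/0.31 = 2.8710.
Prior odds = 0.3550/2.8710 = 0.1237, so P(C) = 0.1237/(1+0.1237) ≈ 0.11.

P(C) = 0.11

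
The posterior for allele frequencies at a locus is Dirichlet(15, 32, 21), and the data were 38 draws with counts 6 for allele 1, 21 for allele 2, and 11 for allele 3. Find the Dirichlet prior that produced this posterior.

For a Dirichlet(α) prior with multinomial counts c, the posterior is Dirichlet(α + c) componentwise.
Subtract each count from the matching posterior parameter: 15−6=9, 32−21=11, 21−11=10.

Dirichlet(9, 11, 10)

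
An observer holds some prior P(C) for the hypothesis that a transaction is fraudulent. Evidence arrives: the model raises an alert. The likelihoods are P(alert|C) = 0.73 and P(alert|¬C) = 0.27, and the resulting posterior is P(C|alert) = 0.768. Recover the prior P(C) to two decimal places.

P(C) = 0.55

In odds form, posterior odds = prior odds × likelihood ratio, so prior odds = posterior odds ÷ LR.
Posterior odds = 0.768/(1−0.768) = 3.3103. LR = 0.73/0.27 = 2.7037.
Prior odds = 3.3103/2.7037 = 1.2244, so P(C) = 1.2244/(1+1.2244) ≈ 0.55.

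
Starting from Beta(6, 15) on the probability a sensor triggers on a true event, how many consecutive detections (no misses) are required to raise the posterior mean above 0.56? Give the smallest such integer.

After k detections and 0 misses the posterior is Beta(6+k, 15), with mean (6+k)/(6+15+k).
Set (6+k)/(21+k) > 0.56 and solve: k > (0.56·21 − 6)/(1 − 0.56) = 13.091.
The smallest integer exceeding 13.091 is 14.

k = 14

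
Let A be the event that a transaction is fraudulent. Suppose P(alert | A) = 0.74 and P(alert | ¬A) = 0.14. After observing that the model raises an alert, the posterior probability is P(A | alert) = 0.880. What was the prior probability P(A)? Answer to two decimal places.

In odds form, posterior odds = prior odds × likelihood ratio, so prior odds = posterior odds ÷ LR.
Posterior odds = 0.880/(1−0.880) = 7.3333. LR = 0.74/0.14 = 5.2857.
Prior odds = 7.3333/5.2857 = 1.3874, so P(A) = 1.3874/(1+1.3874) ≈ 0.58.

P(A) = 0.58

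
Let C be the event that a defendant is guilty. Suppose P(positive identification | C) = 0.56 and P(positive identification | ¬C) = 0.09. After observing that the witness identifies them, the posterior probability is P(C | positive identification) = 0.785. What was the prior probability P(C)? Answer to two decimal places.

In odds form, posterior odds = prior odds × likelihood ratio, so prior odds = posterior odds ÷ LR.
Posterior odds = 0.785/(1−0.785) = 3.6512. LR = 0.56/0.09 = 6.2222.
Prior odds = 3.6512/6.2222 = 0.5868, so P(C) = 0.5868/(1+0.5868) ≈ 0.37.

P(C) = 0.37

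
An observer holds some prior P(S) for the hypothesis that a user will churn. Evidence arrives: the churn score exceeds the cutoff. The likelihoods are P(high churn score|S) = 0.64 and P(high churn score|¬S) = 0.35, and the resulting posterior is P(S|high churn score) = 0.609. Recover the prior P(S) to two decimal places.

In odds form, posterior odds = prior odds × likelihood ratio, so prior odds = posterior odds ÷ LR.
Posterior odds = 0.609/(1−0.609) = 1.5575. LR = 0.64/0.35 = 1.8286.
Prior odds = 1.5575/1.8286 = 0.8517, so P(S) = 0.8517/(1+0.8517) ≈ 0.46.

P(S) = 0.46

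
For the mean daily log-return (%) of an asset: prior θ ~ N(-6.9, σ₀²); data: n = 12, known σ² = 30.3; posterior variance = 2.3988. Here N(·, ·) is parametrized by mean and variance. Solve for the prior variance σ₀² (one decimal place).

Posterior precision equals prior precision plus data precision: 1/σ_n² = 1/σ₀² + n/σ².
So 1/σ₀² = 1/2.3988 − 12/30.3 = 0.416875 − 0.396040 = 0.020835.
Hence σ₀² = 1/0.020835 ≈ 48.0.

σ₀² = 48.0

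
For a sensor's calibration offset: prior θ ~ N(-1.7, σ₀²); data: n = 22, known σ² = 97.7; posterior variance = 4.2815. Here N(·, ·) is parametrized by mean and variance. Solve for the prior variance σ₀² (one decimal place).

For the Normal–Normal model with known σ², precisions add: τ_n = τ₀ + n/σ².
So 1/σ₀² = 1/4.2815 − 22/97.7 = 0.233563 − 0.225179 = 0.008384.
Hence σ₀² = 1/0.008384 ≈ 119.3.

σ₀² = 119.3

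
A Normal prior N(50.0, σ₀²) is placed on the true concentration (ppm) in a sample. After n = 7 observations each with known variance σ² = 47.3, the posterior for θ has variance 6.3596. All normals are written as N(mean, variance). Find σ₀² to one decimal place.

σ₀² = 108.1

For the Normal–Normal model with known σ², precisions add: τ_n = τ₀ + n/σ².
So 1/σ₀² = 1/6.3596 − 7/47.3 = 0.157243 − 0.147992 = 0.009251.
Hence σ₀² = 1/0.009251 ≈ 108.1.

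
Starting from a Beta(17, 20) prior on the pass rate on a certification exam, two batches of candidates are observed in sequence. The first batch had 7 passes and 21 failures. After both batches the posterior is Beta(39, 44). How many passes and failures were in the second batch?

15 passes and 3 failures

Sequential conjugate updates are equivalent to a single update on the pooled data, so total successes = posterior α − prior α and total failures = posterior β − prior β.
Total across both batches: 39−17=22 passes, 44−20=24 failures.
Subtract the first batch: 22−7=15 passes and 24−21=3 failures.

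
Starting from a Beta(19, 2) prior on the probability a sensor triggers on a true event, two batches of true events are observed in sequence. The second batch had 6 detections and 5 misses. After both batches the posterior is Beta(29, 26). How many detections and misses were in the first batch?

Because Beta–binomial updating is additive in the counts, the combined data contributed (α_post−α_prior, β_post−β_prior) successes and failures.
Total across both batches: 29−19=10 detections, 26−2=24 misses.
Subtract the second batch: 10−6=4 detections and 24−5=19 misses.

4 detections and 19 misses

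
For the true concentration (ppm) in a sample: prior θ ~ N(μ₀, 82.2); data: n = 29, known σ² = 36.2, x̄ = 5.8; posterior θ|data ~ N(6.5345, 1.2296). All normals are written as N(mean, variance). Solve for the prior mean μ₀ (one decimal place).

μ₀ = 54.9

With known observation variance, the Normal–Normal posterior has precision τ_n = τ₀ + n/σ² and mean μ_n = (τ₀μ₀ + (n/σ²)x̄)/τ_n.
Here τ₀ = 1/82.2 = 0.012165 and τ_data = 29/36.2 = 0.801105, so τ_n = 0.813270.
Rearranging for μ₀: μ₀ = (μ_n·τ_n − τ_data·x̄)/τ₀ = (6.5345·0.813270 − 0.801105·5.8) / 0.012165 = 0.667904/0.012165 ≈ 54.9.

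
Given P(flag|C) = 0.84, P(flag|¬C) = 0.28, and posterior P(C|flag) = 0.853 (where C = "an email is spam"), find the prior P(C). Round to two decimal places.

P(C) = 0.66

In odds form, posterior odds = prior odds × likelihood ratio, so prior odds = posterior odds ÷ LR.
Posterior odds = 0.853/(1−0.853) = 5.8027. LR = 0.84/0.28 = 3.0000.
Prior odds = 5.8027/3.0000 = 1.9342, so P(C) = 1.9342/(1+1.9342) ≈ 0.66.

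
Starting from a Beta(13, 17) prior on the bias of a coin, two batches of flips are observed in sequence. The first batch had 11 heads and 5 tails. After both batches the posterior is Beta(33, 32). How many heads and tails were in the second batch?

9 heads and 10 tails

Sequential conjugate updates are equivalent to a single update on the pooled data, so total successes = posterior α − prior α and total failures = posterior β − prior β.
Total across both batches: 33−13=20 heads, 32−17=15 tails.
Subtract the first batch: 20−11=9 heads and 15−5=10 tails.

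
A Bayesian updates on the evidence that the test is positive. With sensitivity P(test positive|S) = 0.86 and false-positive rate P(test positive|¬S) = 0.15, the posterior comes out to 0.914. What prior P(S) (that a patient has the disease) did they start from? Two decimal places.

In odds form, posterior odds = prior odds × likelihood ratio, so prior odds = posterior odds ÷ LR.
Posterior odds = 0.914/(1−0.914) = 10.6279. LR = 0.86/0.15 = 5.7333.
Prior odds = 10.6279/5.7333 = 1.8537, so P(S) = 1.8537/(1+1.8537) ≈ 0.65.

P(S) = 0.65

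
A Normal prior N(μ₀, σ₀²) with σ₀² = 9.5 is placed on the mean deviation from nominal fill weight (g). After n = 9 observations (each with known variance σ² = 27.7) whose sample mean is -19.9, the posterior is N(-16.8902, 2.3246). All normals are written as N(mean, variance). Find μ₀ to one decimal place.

μ₀ = -7.6

The posterior mean is a precision-weighted average: μ_n = (τ₀μ₀ + τ_data·x̄)/(τ₀+τ_data), with τ₀=1/σ₀² and τ_data=n/σ².
Here τ₀ = 1/9.5 = 0.105263 and τ_data = 9/27.7 = 0.324910, so τ_n = 0.430173.
Rearranging for μ₀: μ₀ = (μ_n·τ_n − τ_data·x̄)/τ₀ = (-16.8902·0.430173 − 0.324910·-19.9) / 0.105263 = -0.799999/0.105263 ≈ -7.6.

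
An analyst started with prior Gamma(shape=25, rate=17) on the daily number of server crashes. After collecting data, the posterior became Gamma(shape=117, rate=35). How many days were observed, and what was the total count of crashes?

A Gamma(α, β) prior (rate parametrization) on a Poisson rate with n observations summing to S gives posterior Gamma(α+S, β+n).
Matching: Σxᵢ = 117 − 25 = 92 and n = 35 − 17 = 18.

n = 18 days with total 92 crashes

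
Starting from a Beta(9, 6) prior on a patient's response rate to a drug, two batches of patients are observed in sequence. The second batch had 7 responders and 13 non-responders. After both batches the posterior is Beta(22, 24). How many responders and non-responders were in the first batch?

6 responders and 5 non-responders

Sequential conjugate updates are equivalent to a single update on the pooled data, so total successes = posterior α − prior α and total failures = posterior β − prior β.
Total across both batches: 22−9=13 responders, 24−6=18 non-responders.
Subtract the second batch: 13−7=6 responders and 18−13=5 non-responders.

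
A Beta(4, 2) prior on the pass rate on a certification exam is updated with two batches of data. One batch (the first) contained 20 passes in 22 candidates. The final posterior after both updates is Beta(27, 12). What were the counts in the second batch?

3 passes and 8 failures

Sequential conjugate updates are equivalent to a single update on the pooled data, so total successes = posterior α − prior α and total failures = posterior β − prior β.
Total across both batches: 27−4=23 passes, 12−2=10 failures.
Subtract the first batch: 23−20=3 passes and 10−2=8 failures.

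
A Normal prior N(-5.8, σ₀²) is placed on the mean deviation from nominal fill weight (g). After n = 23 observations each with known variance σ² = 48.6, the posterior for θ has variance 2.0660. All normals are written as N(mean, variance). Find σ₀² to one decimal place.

σ₀² = 92.8

Posterior precision equals prior precision plus data precision: 1/σ_n² = 1/σ₀² + n/σ².
So 1/σ₀² = 1/2.0660 − 23/48.6 = 0.484027 − 0.473251 = 0.010776.
Hence σ₀² = 1/0.010776 ≈ 92.8.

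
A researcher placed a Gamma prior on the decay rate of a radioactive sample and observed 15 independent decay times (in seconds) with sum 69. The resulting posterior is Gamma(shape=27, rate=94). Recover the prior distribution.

Gamma–exponential conjugacy: posterior shape = α + n, posterior rate = β + Σtᵢ.
So α = 27 − 15 = 12 and β = 94 − 69 = 25.

Gamma(shape=12, rate=25)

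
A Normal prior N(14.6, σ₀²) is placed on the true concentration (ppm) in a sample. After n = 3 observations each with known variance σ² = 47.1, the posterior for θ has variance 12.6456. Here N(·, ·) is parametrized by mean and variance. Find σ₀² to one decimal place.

For the Normal–Normal model with known σ², precisions add: τ_n = τ₀ + n/σ².
So 1/σ₀² = 1/12.6456 − 3/47.1 = 0.079079 − 0.063694 = 0.015385.
Hence σ₀² = 1/0.015385 ≈ 65.0.

σ₀² = 65.0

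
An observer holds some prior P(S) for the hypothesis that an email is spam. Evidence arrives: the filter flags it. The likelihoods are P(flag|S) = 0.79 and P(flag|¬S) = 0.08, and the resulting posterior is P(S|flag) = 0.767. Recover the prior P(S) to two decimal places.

In odds form, posterior odds = prior odds × likelihood ratio, so prior odds = posterior odds ÷ LR.
Posterior odds = 0.767/(1−0.767) = 3.2918. LR = 0.79/0.08 = 9.8750.
Prior odds = 3.2918/9.8750 = 0.3333, so P(S) = 0.3333/(1+0.3333) ≈ 0.25.

P(S) = 0.25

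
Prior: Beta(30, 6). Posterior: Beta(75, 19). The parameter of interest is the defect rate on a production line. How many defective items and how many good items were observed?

Under Beta–binomial conjugacy the posterior parameters are (a+s, b+f).
Match parameters: s=75−30=45, f=19−6=13.

45 defective items and 13 good items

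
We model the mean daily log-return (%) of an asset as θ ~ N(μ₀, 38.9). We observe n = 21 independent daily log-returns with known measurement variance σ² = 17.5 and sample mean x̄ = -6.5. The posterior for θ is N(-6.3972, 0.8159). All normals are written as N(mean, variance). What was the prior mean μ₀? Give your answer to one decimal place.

μ₀ = -1.6

With known observation variance, the Normal–Normal posterior has precision τ_n = τ₀ + n/σ² and mean μ_n = (τ₀μ₀ + (n/σ²)x̄)/τ_n.
Here τ₀ = 1/38.9 = 0.025707 and τ_data = 21/17.5 = 1.200000, so τ_n = 1.225707.
Rearranging for μ₀: μ₀ = (μ_n·τ_n − τ_data·x̄)/τ₀ = (-6.3972·1.225707 − 1.200000·-6.5) / 0.025707 = -0.041093/0.025707 ≈ -1.6.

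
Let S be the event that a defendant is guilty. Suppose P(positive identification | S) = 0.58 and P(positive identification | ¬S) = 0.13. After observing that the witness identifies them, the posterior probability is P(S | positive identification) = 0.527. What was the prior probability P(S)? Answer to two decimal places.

Bayes' rule in odds form gives O(S|E) = O(S)·[P(E|S)/P(E|¬S)], hence O(S) = O(S|E)/LR.
Posterior odds = 0.527/(1−0.527) = 1.1142. LR = 0.58/0.13 = 4.4615.
Prior odds = 1.1142/4.4615 = 0.2497, so P(S) = 0.2497/(1+0.2497) ≈ 0.20.

P(S) = 0.20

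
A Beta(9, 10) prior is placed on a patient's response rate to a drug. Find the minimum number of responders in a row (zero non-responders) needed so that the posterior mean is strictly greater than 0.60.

k = 7

After k responders and 0 non-responders the posterior is Beta(9+k, 10), with mean (9+k)/(9+10+k).
Set (9+k)/(19+k) > 0.60 and solve: k > (0.60·19 − 9)/(1 − 0.60) = 6.000.
The smallest integer exceeding 6.000 is 7, and checking k=7: (16)/(26) = 0.6154 > 0.60.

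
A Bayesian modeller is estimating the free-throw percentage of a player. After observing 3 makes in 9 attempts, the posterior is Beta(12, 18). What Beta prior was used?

Beta(9, 12)

A Beta(a, b) prior with s successes and f failures in binomial data gives a Beta(a+s, b+f) posterior.
So a = 12 − 3 = 9 and b = 18 − 6 = 12.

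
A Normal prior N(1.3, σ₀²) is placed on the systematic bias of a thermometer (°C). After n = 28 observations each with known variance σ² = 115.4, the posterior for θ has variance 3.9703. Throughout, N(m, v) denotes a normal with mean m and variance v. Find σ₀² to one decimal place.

For the Normal–Normal model with known σ², precisions add: τ_n = τ₀ + n/σ².
So 1/σ₀² = 1/3.9703 − 28/115.4 = 0.251870 − 0.242634 = 0.009236.
Hence σ₀² = 1/0.009236 ≈ 108.3.

σ₀² = 108.3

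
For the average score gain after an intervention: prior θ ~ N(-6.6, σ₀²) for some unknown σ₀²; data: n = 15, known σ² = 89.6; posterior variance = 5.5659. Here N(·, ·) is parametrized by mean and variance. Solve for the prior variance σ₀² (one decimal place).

σ₀² = 81.6

Posterior precision equals prior precision plus data precision: 1/σ_n² = 1/σ₀² + n/σ².
So 1/σ₀² = 1/5.5659 − 15/89.6 = 0.179665 − 0.167411 = 0.012254.
Hence σ₀² = 1/0.012254 ≈ 81.6.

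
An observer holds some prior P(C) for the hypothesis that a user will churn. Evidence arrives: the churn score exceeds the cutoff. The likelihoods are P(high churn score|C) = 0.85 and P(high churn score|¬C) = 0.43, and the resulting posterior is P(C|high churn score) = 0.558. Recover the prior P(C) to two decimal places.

P(C) = 0.39

Bayes' rule in odds form gives O(C|E) = O(C)·[P(E|C)/P(E|¬C)], hence O(C) = O(C|E)/LR.
Posterior odds = 0.558/(1−0.558) = 1.2624. LR = 0.85/0.43 = 1.9767.
Prior odds = 1.2624/1.9767 = 0.6386, so P(C) = 0.6386/(1+0.6386) ≈ 0.39.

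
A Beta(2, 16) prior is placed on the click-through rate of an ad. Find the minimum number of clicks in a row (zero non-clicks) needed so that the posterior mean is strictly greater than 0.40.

After k clicks and 0 non-clicks the posterior is Beta(2+k, 16), with mean (2+k)/(2+16+k).
Set (2+k)/(18+k) > 0.40 and solve: k > (0.40·18 − 2)/(1 − 0.40) = 8.667.
The smallest integer exceeding 8.667 is 9, and checking k=9: (11)/(27) = 0.4074 > 0.40.

k = 9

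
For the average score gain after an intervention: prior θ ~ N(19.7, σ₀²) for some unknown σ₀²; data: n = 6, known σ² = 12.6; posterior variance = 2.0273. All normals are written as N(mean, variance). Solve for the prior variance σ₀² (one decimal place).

σ₀² = 58.6

For the Normal–Normal model with known σ², precisions add: τ_n = τ₀ + n/σ².
So 1/σ₀² = 1/2.0273 − 6/12.6 = 0.493267 − 0.476190 = 0.017077.
Hence σ₀² = 1/0.017077 ≈ 58.6.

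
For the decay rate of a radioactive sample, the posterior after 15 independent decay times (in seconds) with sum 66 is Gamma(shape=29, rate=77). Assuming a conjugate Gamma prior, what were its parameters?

Gamma(shape=14, rate=11)

Gamma–exponential conjugacy: posterior shape = α + n, posterior rate = β + Σtᵢ.
So α = 29 − 15 = 14 and β = 77 − 66 = 11.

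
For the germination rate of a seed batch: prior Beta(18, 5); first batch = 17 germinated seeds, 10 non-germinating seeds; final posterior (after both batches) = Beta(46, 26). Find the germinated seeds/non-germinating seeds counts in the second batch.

11 germinated seeds and 11 non-germinating seeds

Sequential conjugate updates are equivalent to a single update on the pooled data, so total successes = posterior α − prior α and total failures = posterior β − prior β.
Total across both batches: 46−18=28 germinated seeds, 26−5=21 non-germinating seeds.
Subtract the first batch: 28−17=11 germinated seeds and 21−10=11 non-germinating seeds.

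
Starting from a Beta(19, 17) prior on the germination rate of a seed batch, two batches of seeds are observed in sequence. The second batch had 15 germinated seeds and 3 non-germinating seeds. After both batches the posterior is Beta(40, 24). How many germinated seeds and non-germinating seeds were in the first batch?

Because Beta–binomial updating is additive in the counts, the combined data contributed (α_post−α_prior, β_post−β_prior) successes and failures.
Total across both batches: 40−19=21 germinated seeds, 24−17=7 non-germinating seeds.
Subtract the second batch: 21−15=6 germinated seeds and 7−3=4 non-germinating seeds.

6 germinated seeds and 4 non-germinating seeds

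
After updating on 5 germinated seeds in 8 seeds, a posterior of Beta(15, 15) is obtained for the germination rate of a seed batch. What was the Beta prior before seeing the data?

Beta(10, 12)

A Beta(α, β) prior with s successes and f failures in binomial data gives a Beta(α+s, β+f) posterior.
So α = 15 − 5 = 10 and β = 15 − 3 = 12.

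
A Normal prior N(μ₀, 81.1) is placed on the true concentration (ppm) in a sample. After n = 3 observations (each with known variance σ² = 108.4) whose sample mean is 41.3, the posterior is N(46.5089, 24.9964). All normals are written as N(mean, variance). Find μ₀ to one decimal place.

μ₀ = 58.2

The posterior mean is a precision-weighted average: μ_n = (τ₀μ₀ + τ_data·x̄)/(τ₀+τ_data), with τ₀=1/σ₀² and τ_data=n/σ².
Here τ₀ = 1/81.1 = 0.012330 and τ_data = 3/108.4 = 0.027675, so τ_n = 0.040005.
Rearranging for μ₀: μ₀ = (μ_n·τ_n − τ_data·x̄)/τ₀ = (46.5089·0.040005 − 0.027675·41.3) / 0.012330 = 0.717611/0.012330 ≈ 58.2.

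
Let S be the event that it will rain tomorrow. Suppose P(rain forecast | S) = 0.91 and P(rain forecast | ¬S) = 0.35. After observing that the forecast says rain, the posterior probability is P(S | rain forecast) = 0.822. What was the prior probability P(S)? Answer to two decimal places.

In odds form, posterior odds = prior odds × likelihood ratio, so prior odds = posterior odds ÷ LR.
Posterior odds = 0.822/(1−0.822) = 4.6180. LR = 0.91/0.35 = 2.6000.
Prior odds = 4.6180/2.6000 = 1.7762, so P(S) = 1.7762/(1+1.7762) ≈ 0.64.

P(S) = 0.64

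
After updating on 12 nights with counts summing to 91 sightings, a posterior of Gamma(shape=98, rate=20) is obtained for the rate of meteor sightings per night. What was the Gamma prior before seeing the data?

Gamma(shape=7, rate=8)

Gamma–Poisson conjugacy: posterior shape = α + Σxᵢ, posterior rate = β + n.
So α = 98 − 91 = 7 and β = 20 − 12 = 8.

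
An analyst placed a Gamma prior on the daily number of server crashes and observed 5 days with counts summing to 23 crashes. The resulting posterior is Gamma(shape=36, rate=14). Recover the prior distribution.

A Gamma(α, β) prior (rate parametrization) on a Poisson rate with n observations summing to S gives posterior Gamma(α+S, β+n).
So α = 36 − 23 = 13 and β = 14 − 5 = 9.

Gamma(shape=13, rate=9)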